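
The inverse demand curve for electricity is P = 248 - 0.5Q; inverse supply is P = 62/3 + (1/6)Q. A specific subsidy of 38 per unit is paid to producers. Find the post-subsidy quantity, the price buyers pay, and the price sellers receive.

Pre-subsidy: 248 - 0.5Q = 62/3 + (1/6)Q gives Q* = 341 and P* = 77.5.
With the subsidy, sellers receive Ps = Pb + 38 for each unit, where Pb is the price buyers pay.
On the curves, Pb = 248 - 0.5Q and Ps = 62/3 + (1/6)Q; the wedge Ps − Pb = 38 gives 62/3 + (1/6)Q − (248 - 0.5Q) = 38, so Q' = 398.
Then Pb = 248 − 0.5·398 = 49 and Ps = 62/3 + (1/6)·398 = 87.

Q' = 398; buyers pay 49; sellers receive 87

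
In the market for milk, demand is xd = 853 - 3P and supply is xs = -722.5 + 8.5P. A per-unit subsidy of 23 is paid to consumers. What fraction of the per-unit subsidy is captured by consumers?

Pre-subsidy: 853 - 3P = -722.5 + 8.5P gives P* = 137, x* = 442.
With the rebate, buyers effectively pay Pb = Ps − 23, where Ps is the price sellers receive.
Demand in terms of Ps becomes xd = 853 − 3(Ps − 23) = 922 - 3Ps. Setting this equal to supply: 922 - 3Ps = -722.5 + 8.5Ps, so Ps = 143.
Buyers pay Pb = 143 − 23 = 120; x' = -722.5 + 8.5·143 = 493.
Buyers' price falls by P* − Pb = 137 − 120 = 17; sellers' price rises by Ps − P* = 143 − 137 = 6.
So consumers capture 17/23 = 17/23 of each unit of subsidy.

Consumer share = 17/23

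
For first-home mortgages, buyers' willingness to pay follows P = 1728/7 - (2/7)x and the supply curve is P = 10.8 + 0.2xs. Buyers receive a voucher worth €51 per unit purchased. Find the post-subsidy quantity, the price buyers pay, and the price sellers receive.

x' = 591; buyers pay €78; sellers receive €129

Pre-subsidy: 1728/7 - (2/7)x = 10.8 + 0.2x gives x* = 486 and P* = 108.
With the rebate, buyers effectively pay Pb = Ps − 51, where Ps is the price sellers receive.
On the curves, Pb = 1728/7 - (2/7)x and Ps = 10.8 + 0.2x; the wedge Ps − Pb = 51 gives 10.8 + 0.2x − (1728/7 - (2/7)x) = 51, so x' = 591.
Then Pb = 1728/7 − (2/7)·591 = 78 and Ps = 10.8 + 0.2·591 = 129.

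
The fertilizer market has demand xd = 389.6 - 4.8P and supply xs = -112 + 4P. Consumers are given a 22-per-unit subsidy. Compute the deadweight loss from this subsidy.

Deadweight loss = 528

Pre-subsidy: 389.6 - 4.8P = -112 + 4P gives P* = 57, x* = 116.
With the rebate, buyers effectively pay Pb = Ps − 22, where Ps is the price sellers receive.
Demand in terms of Ps becomes xd = 389.6 − 4.8(Ps − 22) = 495.2 - 4.8Ps. Setting this equal to supply: 495.2 - 4.8Ps = -112 + 4Ps, so Ps = 69.
Buyers pay Pb = 69 − 22 = 47; x' = -112 + 4·69 = 164.
The subsidy expands output by 164 − 116 = 48 past the efficient level; on those units the gap between marginal cost and willingness to pay runs from 0 up to 22.
DWL = ½ × 22 × 48 = 528.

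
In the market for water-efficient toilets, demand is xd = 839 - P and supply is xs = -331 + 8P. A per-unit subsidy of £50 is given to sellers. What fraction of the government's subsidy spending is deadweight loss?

Pre-subsidy: 839 - P = -331 + 8P gives P* = 130, x* = 709.
With the subsidy, sellers receive Ps = Pb + 50 for each unit, where Pb is the price buyers pay.
Supply in terms of Pb becomes xs = -331 + 8(Pb + 50) = 69 + 8Pb. Setting this equal to demand: 839 - Pb = 69 + 8Pb, so Pb = 770/9.
Sellers receive Ps = 770/9 + 50 = 1220/9; x' = 839 − 1·(770/9) = 6781/9.
ΔCS = ½(709 + 6781/9)(130 − 770/9) = 2632400/81; ΔPS = ½(709 + 6781/9)(1220/9 − 130) = 329050/81.
Government spending = 50 × 6781/9 = 339050/9.
DWL = ½ × 50 × (6781/9 − 709) = 10000/9; fraction = (10000/9) / (339050/9) = 200/6781.

DWL / government spending = 200/6781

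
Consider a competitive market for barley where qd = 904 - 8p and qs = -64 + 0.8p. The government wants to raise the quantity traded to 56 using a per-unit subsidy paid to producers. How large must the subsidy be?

Required subsidy s = 44 per unit

At q = 56, invert demand for the buyer price: pb = (904 − 56)/8 = 106; invert supply for the seller price: ps = (56 − (-64))/0.8 = 150.
The subsidy must fill the gap: s = ps − pb = 150 − 106 = 44.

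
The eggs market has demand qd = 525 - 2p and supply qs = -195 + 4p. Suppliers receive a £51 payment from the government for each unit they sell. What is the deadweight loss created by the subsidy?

Pre-subsidy: 525 - 2p = -195 + 4p gives p* = 120, q* = 285.
With the subsidy, sellers receive ps = pb + 51 for each unit, where pb is the price buyers pay.
Supply in terms of pb becomes qs = -195 + 4(pb + 51) = 9 + 4pb. Setting this equal to demand: 525 - 2pb = 9 + 4pb, so pb = 86.
Sellers receive ps = 86 + 51 = 137; q' = 525 − 2·86 = 353.
The subsidy expands output by 353 − 285 = 68 past the efficient level; on those units the gap between marginal cost and willingness to pay runs from 0 up to 51.
DWL = ½ × 51 × 68 = 1734.

Deadweight loss = £1734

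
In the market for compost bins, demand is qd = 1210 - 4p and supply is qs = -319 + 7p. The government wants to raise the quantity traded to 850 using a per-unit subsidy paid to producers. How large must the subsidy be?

At q = 850, invert demand for the buyer price: pb = (1210 − 850)/4 = 90; invert supply for the seller price: ps = (850 − (-319))/7 = 167.
The subsidy must fill the gap: s = ps − pb = 167 − 90 = 77.

Required subsidy s = 77 per unit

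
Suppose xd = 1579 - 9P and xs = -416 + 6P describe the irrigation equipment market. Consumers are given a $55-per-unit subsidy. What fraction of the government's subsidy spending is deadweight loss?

Pre-subsidy: 1579 - 9P = -416 + 6P gives P* = 133, x* = 382.
With the rebate, buyers effectively pay Pb = Ps − 55, where Ps is the price sellers receive.
Demand in terms of Ps becomes xd = 1579 − 9(Ps − 55) = 2074 - 9Ps. Setting this equal to supply: 2074 - 9Ps = -416 + 6Ps, so Ps = 166.
Buyers pay Pb = 166 − 55 = 111; x' = -416 + 6·166 = 580.
ΔCS = ½(382 + 580)(133 − 111) = 10582; ΔPS = ½(382 + 580)(166 − 133) = 15873.
Government spending = 55 × 580 = 31900.
DWL = ½ × 55 × (580 − 382) = 5445; fraction = 5445 / 31900 = 99/580.

DWL / government spending = 99/580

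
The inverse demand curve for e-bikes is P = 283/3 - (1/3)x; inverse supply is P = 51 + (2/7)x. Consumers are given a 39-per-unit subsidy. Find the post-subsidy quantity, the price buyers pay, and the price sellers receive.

Pre-subsidy: 283/3 - (1/3)x = 51 + (2/7)x gives x* = 70 and P* = 71.
With the rebate, buyers effectively pay Pb = Ps − 39, where Ps is the price sellers receive.
On the curves, Pb = 283/3 - (1/3)x and Ps = 51 + (2/7)x; the wedge Ps − Pb = 39 gives 51 + (2/7)x − (283/3 - (1/3)x) = 39, so x' = 133.
Then Pb = 283/3 − (1/3)·133 = 50 and Ps = 51 + (2/7)·133 = 89.

x' = 133; buyers pay 50; sellers receive 89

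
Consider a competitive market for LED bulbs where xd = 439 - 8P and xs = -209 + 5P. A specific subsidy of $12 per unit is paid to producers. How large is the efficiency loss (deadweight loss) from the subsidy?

Deadweight loss = 2880/13

Pre-subsidy: 439 - 8P = -209 + 5P gives P* = 648/13, x* = 523/13.
With the subsidy, sellers receive Ps = Pb + 12 for each unit, where Pb is the price buyers pay.
Supply in terms of Pb becomes xs = -209 + 5(Pb + 12) = -149 + 5Pb. Setting this equal to demand: 439 - 8Pb = -149 + 5Pb, so Pb = 588/13.
Sellers receive Ps = 588/13 + 12 = 744/13; x' = 439 − 8·(588/13) = 1003/13.
The subsidy expands output by 1003/13 − 523/13 = 480/13 past the efficient level; on those units the gap between marginal cost and willingness to pay runs from 0 up to 12.
DWL = ½ × 12 × 480/13 = 2880/13.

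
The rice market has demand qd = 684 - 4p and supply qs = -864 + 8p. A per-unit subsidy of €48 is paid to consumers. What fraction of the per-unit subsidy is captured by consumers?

Pre-subsidy: 684 - 4p = -864 + 8p gives p* = 129, q* = 168.
With the rebate, buyers effectively pay pb = ps − 48, where ps is the price sellers receive.
Demand in terms of ps becomes qd = 684 − 4(ps − 48) = 876 - 4ps. Setting this equal to supply: 876 - 4ps = -864 + 8ps, so ps = 145.
Buyers pay pb = 145 − 48 = 97; q' = -864 + 8·145 = 296.
Buyers' price falls by p* − pb = 129 − 97 = 32; sellers' price rises by ps − p* = 145 − 129 = 16.
So consumers capture 32/48 = 2/3 of each unit of subsidy.

Consumer share = 2/3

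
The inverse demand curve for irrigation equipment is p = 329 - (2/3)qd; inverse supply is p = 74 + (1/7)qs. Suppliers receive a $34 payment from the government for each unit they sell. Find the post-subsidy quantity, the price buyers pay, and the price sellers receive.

Pre-subsidy: 329 - (2/3)q = 74 + (1/7)q gives q* = 315 and p* = 119.
With the subsidy, sellers receive ps = pb + 34 for each unit, where pb is the price buyers pay.
On the curves, pb = 329 - (2/3)q and ps = 74 + (1/7)q; the wedge ps − pb = 34 gives 74 + (1/7)q − (329 - (2/3)q) = 34, so q' = 357.
Then pb = 329 − (2/3)·357 = 91 and ps = 74 + (1/7)·357 = 125.

q' = 357; buyers pay $91; sellers receive $125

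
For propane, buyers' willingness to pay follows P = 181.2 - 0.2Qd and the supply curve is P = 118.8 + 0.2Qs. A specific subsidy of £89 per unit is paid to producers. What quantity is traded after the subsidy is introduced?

Q' = 378.5

Pre-subsidy: 181.2 - 0.2Q = 118.8 + 0.2Q gives Q* = 156 and P* = 150.
With the subsidy, sellers receive Ps = Pb + 89 for each unit, where Pb is the price buyers pay.
On the curves, Pb = 181.2 - 0.2Q and Ps = 118.8 + 0.2Q; the wedge Ps − Pb = 89 gives 118.8 + 0.2Q − (181.2 - 0.2Q) = 89, so Q' = 378.5.
Then Pb = 181.2 − 0.2·378.5 = 105.5 and Ps = 118.8 + 0.2·378.5 = 194.5.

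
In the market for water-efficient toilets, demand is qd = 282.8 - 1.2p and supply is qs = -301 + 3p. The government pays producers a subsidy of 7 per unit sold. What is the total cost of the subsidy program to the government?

Pre-subsidy: 282.8 - 1.2p = -301 + 3p gives p* = 139, q* = 116.
With the subsidy, sellers receive ps = pb + 7 for each unit, where pb is the price buyers pay.
Supply in terms of pb becomes qs = -301 + 3(pb + 7) = -280 + 3pb. Setting this equal to demand: 282.8 - 1.2pb = -280 + 3pb, so pb = 134.
Sellers receive ps = 134 + 7 = 141; q' = 282.8 − 1.2·134 = 122.
Government outlay = subsidy × quantity = 7 × 122 = 854.

Government cost = 854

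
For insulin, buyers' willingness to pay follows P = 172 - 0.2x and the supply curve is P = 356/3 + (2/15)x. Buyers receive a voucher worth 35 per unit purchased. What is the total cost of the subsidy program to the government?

Pre-subsidy: 172 - 0.2x = 356/3 + (2/15)x gives x* = 160 and P* = 140.
With the rebate, buyers effectively pay Pb = Ps − 35, where Ps is the price sellers receive.
On the curves, Pb = 172 - 0.2x and Ps = 356/3 + (2/15)x; the wedge Ps − Pb = 35 gives 356/3 + (2/15)x − (172 - 0.2x) = 35, so x' = 265.
Then Pb = 172 − 0.2·265 = 119 and Ps = 356/3 + (2/15)·265 = 154.
Government outlay = subsidy × quantity = 35 × 265 = 9275.

Government cost = 9275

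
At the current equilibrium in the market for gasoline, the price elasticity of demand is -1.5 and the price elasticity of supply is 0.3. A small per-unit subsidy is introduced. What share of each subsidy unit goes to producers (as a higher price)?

Producer share = 5/6

For a small subsidy around the equilibrium, the benefit split depends on the relative slopes, which at a point are proportional to the elasticities.
Buyer share = εs/(εs + |εd|) = 0.3/(0.3 + 1.5) = 1/6; seller share = |εd|/(εs + |εd|) = 5/6.
So producers capture 5/6 of the subsidy.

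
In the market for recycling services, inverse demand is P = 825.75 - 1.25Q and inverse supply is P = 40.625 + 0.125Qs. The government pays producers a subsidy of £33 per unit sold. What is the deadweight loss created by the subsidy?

Deadweight loss = £396

Pre-subsidy: 825.75 - 1.25Q = 40.625 + 0.125Q gives Q* = 571 and P* = 112.
With the subsidy, sellers receive Ps = Pb + 33 for each unit, where Pb is the price buyers pay.
On the curves, Pb = 825.75 - 1.25Q and Ps = 40.625 + 0.125Q; the wedge Ps − Pb = 33 gives 40.625 + 0.125Q − (825.75 - 1.25Q) = 33, so Q' = 595.
Then Pb = 825.75 − 1.25·595 = 82 and Ps = 40.625 + 0.125·595 = 115.
The subsidy expands output by 595 − 571 = 24 past the efficient level; on those units the gap between marginal cost and willingness to pay runs from 0 up to 33.
DWL = ½ × 33 × 24 = 396.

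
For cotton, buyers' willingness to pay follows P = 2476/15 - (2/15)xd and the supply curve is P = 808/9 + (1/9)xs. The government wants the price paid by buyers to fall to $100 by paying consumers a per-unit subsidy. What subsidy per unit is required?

At a buyer price of 100, quantity demanded is 1238 − 7.5·100 = 488.
Sellers supply 488 only when they receive Ps = 808/9 + (1/9)·488 = 144.
s = Ps − Pb = 144 − 100 = 44.

Required subsidy s = $44 per unit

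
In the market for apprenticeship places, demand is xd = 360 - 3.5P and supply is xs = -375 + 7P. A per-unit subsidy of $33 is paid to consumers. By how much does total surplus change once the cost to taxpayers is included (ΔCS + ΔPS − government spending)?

Pre-subsidy: 360 - 3.5P = -375 + 7P gives P* = 70, x* = 115.
With the rebate, buyers effectively pay Pb = Ps − 33, where Ps is the price sellers receive.
Demand in terms of Ps becomes xd = 360 − 3.5(Ps − 33) = 475.5 - 3.5Ps. Setting this equal to supply: 475.5 - 3.5Ps = -375 + 7Ps, so Ps = 81.
Buyers pay Pb = 81 − 33 = 48; x' = -375 + 7·81 = 192.
ΔCS = ½(115 + 192)(70 − 48) = 3377; ΔPS = ½(115 + 192)(81 − 70) = 1688.5.
Government spending = 33 × 192 = 6336.
Net change = 3377 + 1688.5 − 6336 = -1270.5. The loss equals the DWL triangle ½·33·77.

Net change in total surplus = -$1270.5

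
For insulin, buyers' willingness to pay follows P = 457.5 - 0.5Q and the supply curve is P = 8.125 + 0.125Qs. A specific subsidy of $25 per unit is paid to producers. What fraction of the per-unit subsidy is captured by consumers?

Consumer share = 0.8

Pre-subsidy: 457.5 - 0.5Q = 8.125 + 0.125Q gives Q* = 719 and P* = 98.
With the subsidy, sellers receive Ps = Pb + 25 for each unit, where Pb is the price buyers pay.
On the curves, Pb = 457.5 - 0.5Q and Ps = 8.125 + 0.125Q; the wedge Ps − Pb = 25 gives 8.125 + 0.125Q − (457.5 - 0.5Q) = 25, so Q' = 759.
Then Pb = 457.5 − 0.5·759 = 78 and Ps = 8.125 + 0.125·759 = 103.
Buyers' price falls by P* − Pb = 98 − 78 = 20; sellers' price rises by Ps − P* = 103 − 98 = 5.
So consumers capture 20/25 = 0.8 of each unit of subsidy.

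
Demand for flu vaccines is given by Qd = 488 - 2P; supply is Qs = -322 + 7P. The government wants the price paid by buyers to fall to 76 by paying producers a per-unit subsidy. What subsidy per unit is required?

At a buyer price of 76, quantity demanded is 488 − 2·76 = 336.
Sellers supply 336 only when they receive Ps with -322 + 7·Ps = 336, i.e. Ps = 94.
s = Ps − Pb = 94 − 76 = 18.

Required subsidy s = 18 per unit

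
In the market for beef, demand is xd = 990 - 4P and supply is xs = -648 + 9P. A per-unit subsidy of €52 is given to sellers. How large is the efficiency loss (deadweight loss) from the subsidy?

Pre-subsidy: 990 - 4P = -648 + 9P gives P* = 126, x* = 486.
With the subsidy, sellers receive Ps = Pb + 52 for each unit, where Pb is the price buyers pay.
Supply in terms of Pb becomes xs = -648 + 9(Pb + 52) = -180 + 9Pb. Setting this equal to demand: 990 - 4Pb = -180 + 9Pb, so Pb = 90.
Sellers receive Ps = 90 + 52 = 142; x' = 990 − 4·90 = 630.
The subsidy expands output by 630 − 486 = 144 past the efficient level; on those units the gap between marginal cost and willingness to pay runs from 0 up to 52.
DWL = ½ × 52 × 144 = 3744.

Deadweight loss = €3744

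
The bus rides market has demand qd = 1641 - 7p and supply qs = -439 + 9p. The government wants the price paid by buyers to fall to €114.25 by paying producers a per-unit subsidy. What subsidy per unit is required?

At a buyer price of 114.25, quantity demanded is 1641 − 7·114.25 = 841.25.
Sellers supply 841.25 only when they receive ps with -439 + 9·ps = 841.25, i.e. ps = 142.25.
s = ps − pb = 142.25 − 114.25 = 28.

Required subsidy s = €28 per unit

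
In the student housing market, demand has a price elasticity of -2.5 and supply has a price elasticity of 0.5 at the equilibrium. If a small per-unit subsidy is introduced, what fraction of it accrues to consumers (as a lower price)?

For a small subsidy around the equilibrium, the benefit split depends on the relative slopes, which at a point are proportional to the elasticities.
Buyer share = εs/(εs + |εd|) = 0.5/(0.5 + 2.5) = 1/6; seller share = |εd|/(εs + |εd|) = 5/6.

Consumer share = 1/6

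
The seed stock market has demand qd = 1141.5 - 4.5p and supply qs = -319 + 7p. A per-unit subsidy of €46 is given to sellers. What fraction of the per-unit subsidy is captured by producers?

Pre-subsidy: 1141.5 - 4.5p = -319 + 7p gives p* = 127, q* = 570.
With the subsidy, sellers receive ps = pb + 46 for each unit, where pb is the price buyers pay.
Supply in terms of pb becomes qs = -319 + 7(pb + 46) = 3 + 7pb. Setting this equal to demand: 1141.5 - 4.5pb = 3 + 7pb, so pb = 99.
Sellers receive ps = 99 + 46 = 145; q' = 1141.5 − 4.5·99 = 696.
Buyers' price falls by p* − pb = 127 − 99 = 28; sellers' price rises by ps − p* = 145 − 127 = 18.
So producers capture 18/46 = 9/23 of each unit of subsidy.

Producer share = 9/23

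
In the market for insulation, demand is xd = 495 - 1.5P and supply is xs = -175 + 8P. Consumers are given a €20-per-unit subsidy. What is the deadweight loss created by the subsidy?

Pre-subsidy: 495 - 1.5P = -175 + 8P gives P* = 1340/19, x* = 7395/19.
With the rebate, buyers effectively pay Pb = Ps − 20, where Ps is the price sellers receive.
Demand in terms of Ps becomes xd = 495 − 1.5(Ps − 20) = 525 - 1.5Ps. Setting this equal to supply: 525 - 1.5Ps = -175 + 8Ps, so Ps = 1400/19.
Buyers pay Pb = 1400/19 − 20 = 1020/19; x' = -175 + 8·(1400/19) = 7875/19.
The subsidy expands output by 7875/19 − 7395/19 = 480/19 past the efficient level; on those units the gap between marginal cost and willingness to pay runs from 0 up to 20.
DWL = ½ × 20 × 480/19 = 4800/19.

Deadweight loss = 4800/19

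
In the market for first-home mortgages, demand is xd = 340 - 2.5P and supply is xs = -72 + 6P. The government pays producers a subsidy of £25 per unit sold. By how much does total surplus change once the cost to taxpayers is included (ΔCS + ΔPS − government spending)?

Pre-subsidy: 340 - 2.5P = -72 + 6P gives P* = 824/17, x* = 3720/17.
With the subsidy, sellers receive Ps = Pb + 25 for each unit, where Pb is the price buyers pay.
Supply in terms of Pb becomes xs = -72 + 6(Pb + 25) = 78 + 6Pb. Setting this equal to demand: 340 - 2.5Pb = 78 + 6Pb, so Pb = 524/17.
Sellers receive Ps = 524/17 + 25 = 949/17; x' = 340 − 2.5·(524/17) = 4470/17.
ΔCS = ½(3720/17 + 4470/17)(824/17 − 524/17) = 1228500/289; ΔPS = ½(3720/17 + 4470/17)(949/17 − 824/17) = 511875/289.
Government spending = 25 × 4470/17 = 111750/17.
Net change = 1228500/289 + 511875/289 − 111750/17 = -9375/17. The loss equals the DWL triangle ½·25·750/17.

Net change in total surplus = -9375/17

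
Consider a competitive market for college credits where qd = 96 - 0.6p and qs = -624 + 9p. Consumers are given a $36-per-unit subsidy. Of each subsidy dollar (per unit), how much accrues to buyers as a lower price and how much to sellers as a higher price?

Buyers gain $33.75 per unit; sellers gain $2.25 per unit

Pre-subsidy: 96 - 0.6p = -624 + 9p gives p* = 75, q* = 51.
With the rebate, buyers effectively pay pb = ps − 36, where ps is the price sellers receive.
Demand in terms of ps becomes qd = 96 − 0.6(ps − 36) = 117.6 - 0.6ps. Setting this equal to supply: 117.6 - 0.6ps = -624 + 9ps, so ps = 77.25.
Buyers pay pb = 77.25 − 36 = 41.25; q' = -624 + 9·77.25 = 71.25.
Buyers' price falls by p* − pb = 75 − 41.25 = 33.75; sellers' price rises by ps − p* = 77.25 − 75 = 2.25.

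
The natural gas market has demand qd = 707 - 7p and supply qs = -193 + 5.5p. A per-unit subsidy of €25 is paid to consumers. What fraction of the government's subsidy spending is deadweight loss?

Pre-subsidy: 707 - 7p = -193 + 5.5p gives p* = 72, q* = 203.
With the rebate, buyers effectively pay pb = ps − 25, where ps is the price sellers receive.
Demand in terms of ps becomes qd = 707 − 7(ps − 25) = 882 - 7ps. Setting this equal to supply: 882 - 7ps = -193 + 5.5ps, so ps = 86.
Buyers pay pb = 86 − 25 = 61; q' = -193 + 5.5·86 = 280.
ΔCS = ½(203 + 280)(72 − 61) = 2656.5; ΔPS = ½(203 + 280)(86 − 72) = 3381.
Government spending = 25 × 280 = 7000.
DWL = ½ × 25 × (280 − 203) = 962.5; fraction = 962.5 / 7000 = 0.1375.

DWL / government spending = 0.1375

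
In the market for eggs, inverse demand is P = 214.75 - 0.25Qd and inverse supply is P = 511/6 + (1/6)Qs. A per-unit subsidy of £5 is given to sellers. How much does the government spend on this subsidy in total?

Pre-subsidy: 214.75 - 0.25Q = 511/6 + (1/6)Q gives Q* = 311 and P* = 137.
With the subsidy, sellers receive Ps = Pb + 5 for each unit, where Pb is the price buyers pay.
On the curves, Pb = 214.75 - 0.25Q and Ps = 511/6 + (1/6)Q; the wedge Ps − Pb = 5 gives 511/6 + (1/6)Q − (214.75 - 0.25Q) = 5, so Q' = 323.
Then Pb = 214.75 − 0.25·323 = 134 and Ps = 511/6 + (1/6)·323 = 139.
Government outlay = subsidy × quantity = 5 × 323 = 1615.

Government cost = £1615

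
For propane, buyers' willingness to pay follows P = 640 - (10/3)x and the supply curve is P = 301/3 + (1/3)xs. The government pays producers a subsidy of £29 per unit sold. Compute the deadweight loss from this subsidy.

Pre-subsidy: 640 - (10/3)x = 301/3 + (1/3)x gives x* = 1619/11 and P* = 4930/33.
With the subsidy, sellers receive Ps = Pb + 29 for each unit, where Pb is the price buyers pay.
On the curves, Pb = 640 - (10/3)x and Ps = 301/3 + (1/3)x; the wedge Ps − Pb = 29 gives 301/3 + (1/3)x − (640 - (10/3)x) = 29, so x' = 1706/11.
Then Pb = 640 − (10/3)·(1706/11) = 4060/33 and Ps = 301/3 + (1/3)·(1706/11) = 5017/33.
The subsidy expands output by 1706/11 − 1619/11 = 87/11 past the efficient level; on those units the gap between marginal cost and willingness to pay runs from 0 up to 29.
DWL = ½ × 29 × 87/11 = 2523/22.

Deadweight loss = 2523/22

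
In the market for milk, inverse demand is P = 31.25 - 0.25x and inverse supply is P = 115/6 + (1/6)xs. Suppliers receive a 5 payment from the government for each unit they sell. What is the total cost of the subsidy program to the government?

Government cost = 205

Pre-subsidy: 31.25 - 0.25x = 115/6 + (1/6)x gives x* = 29 and P* = 24.
With the subsidy, sellers receive Ps = Pb + 5 for each unit, where Pb is the price buyers pay.
On the curves, Pb = 31.25 - 0.25x and Ps = 115/6 + (1/6)x; the wedge Ps − Pb = 5 gives 115/6 + (1/6)x − (31.25 - 0.25x) = 5, so x' = 41.
Then Pb = 31.25 − 0.25·41 = 21 and Ps = 115/6 + (1/6)·41 = 26.
Government outlay = subsidy × quantity = 5 × 41 = 205.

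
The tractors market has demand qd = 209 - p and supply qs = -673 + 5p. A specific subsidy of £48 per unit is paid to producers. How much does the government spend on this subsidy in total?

Pre-subsidy: 209 - p = -673 + 5p gives p* = 147, q* = 62.
With the subsidy, sellers receive ps = pb + 48 for each unit, where pb is the price buyers pay.
Supply in terms of pb becomes qs = -673 + 5(pb + 48) = -433 + 5pb. Setting this equal to demand: 209 - pb = -433 + 5pb, so pb = 107.
Sellers receive ps = 107 + 48 = 155; q' = 209 − 1·107 = 102.
Government outlay = subsidy × quantity = 48 × 102 = 4896.

Government cost = £4896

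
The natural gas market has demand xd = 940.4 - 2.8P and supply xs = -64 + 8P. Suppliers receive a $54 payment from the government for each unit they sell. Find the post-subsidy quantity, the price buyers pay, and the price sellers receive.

x' = 792; buyers pay $53; sellers receive $107

Pre-subsidy: 940.4 - 2.8P = -64 + 8P gives P* = 93, x* = 680.
With the subsidy, sellers receive Ps = Pb + 54 for each unit, where Pb is the price buyers pay.
Supply in terms of Pb becomes xs = -64 + 8(Pb + 54) = 368 + 8Pb. Setting this equal to demand: 940.4 - 2.8Pb = 368 + 8Pb, so Pb = 53.
Sellers receive Ps = 53 + 54 = 107; x' = 940.4 − 2.8·53 = 792.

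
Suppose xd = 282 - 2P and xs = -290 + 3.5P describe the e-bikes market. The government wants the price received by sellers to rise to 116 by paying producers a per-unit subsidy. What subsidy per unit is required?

At a seller price of 116, quantity supplied is -290 + 3.5·116 = 116.
Buyers absorb 116 only when they pay Pb with 282 − 2·Pb = 116, i.e. Pb = 83.
s = Ps − Pb = 116 − 83 = 33.

Required subsidy s = 33 per unit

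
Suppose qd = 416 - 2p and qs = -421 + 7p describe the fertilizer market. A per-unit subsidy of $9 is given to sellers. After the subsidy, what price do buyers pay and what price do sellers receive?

Buyers pay $86; sellers receive $95

Pre-subsidy: 416 - 2p = -421 + 7p gives p* = 93, q* = 230.
With the subsidy, sellers receive ps = pb + 9 for each unit, where pb is the price buyers pay.
Supply in terms of pb becomes qs = -421 + 7(pb + 9) = -358 + 7pb. Setting this equal to demand: 416 - 2pb = -358 + 7pb, so pb = 86.
Sellers receive ps = 86 + 9 = 95; q' = 416 − 2·86 = 244.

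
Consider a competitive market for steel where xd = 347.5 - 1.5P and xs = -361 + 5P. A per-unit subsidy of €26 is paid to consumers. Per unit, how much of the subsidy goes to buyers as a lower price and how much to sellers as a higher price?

Pre-subsidy: 347.5 - 1.5P = -361 + 5P gives P* = 109, x* = 184.
With the rebate, buyers effectively pay Pb = Ps − 26, where Ps is the price sellers receive.
Demand in terms of Ps becomes xd = 347.5 − 1.5(Ps − 26) = 386.5 - 1.5Ps. Setting this equal to supply: 386.5 - 1.5Ps = -361 + 5Ps, so Ps = 115.
Buyers pay Pb = 115 − 26 = 89; x' = -361 + 5·115 = 214.
Buyers' price falls by P* − Pb = 109 − 89 = 20; sellers' price rises by Ps − P* = 115 − 109 = 6.

Buyers gain €20 per unit; sellers gain €6 per unit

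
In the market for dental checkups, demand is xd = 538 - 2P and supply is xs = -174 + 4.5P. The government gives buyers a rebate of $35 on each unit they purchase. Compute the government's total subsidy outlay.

Government cost = 167160/13

Pre-subsidy: 538 - 2P = -174 + 4.5P gives P* = 1424/13, x* = 4146/13.
With the rebate, buyers effectively pay Pb = Ps − 35, where Ps is the price sellers receive.
Demand in terms of Ps becomes xd = 538 − 2(Ps − 35) = 608 - 2Ps. Setting this equal to supply: 608 - 2Ps = -174 + 4.5Ps, so Ps = 1564/13.
Buyers pay Pb = 1564/13 − 35 = 1109/13; x' = -174 + 4.5·(1564/13) = 4776/13.
Government outlay = subsidy × quantity = 35 × 4776/13 = 167160/13.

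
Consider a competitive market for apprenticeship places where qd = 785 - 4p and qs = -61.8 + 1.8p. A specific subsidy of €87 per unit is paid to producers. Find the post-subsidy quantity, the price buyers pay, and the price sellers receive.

q' = 309; buyers pay €119; sellers receive €206

Pre-subsidy: 785 - 4p = -61.8 + 1.8p gives p* = 146, q* = 201.
With the subsidy, sellers receive ps = pb + 87 for each unit, where pb is the price buyers pay.
Supply in terms of pb becomes qs = -61.8 + 1.8(pb + 87) = 94.8 + 1.8pb. Setting this equal to demand: 785 - 4pb = 94.8 + 1.8pb, so pb = 119.
Sellers receive ps = 119 + 87 = 206; q' = 785 − 4·119 = 309.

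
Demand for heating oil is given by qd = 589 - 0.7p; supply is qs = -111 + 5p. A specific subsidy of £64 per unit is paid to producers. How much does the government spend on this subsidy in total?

Pre-subsidy: 589 - 0.7p = -111 + 5p gives p* = 7000/57, q* = 28673/57.
With the subsidy, sellers receive ps = pb + 64 for each unit, where pb is the price buyers pay.
Supply in terms of pb becomes qs = -111 + 5(pb + 64) = 209 + 5pb. Setting this equal to demand: 589 - 0.7pb = 209 + 5pb, so pb = 200/3.
Sellers receive ps = 200/3 + 64 = 392/3; q' = 589 − 0.7·(200/3) = 1627/3.
Government outlay = subsidy × quantity = 64 × 1627/3 = 104128/3.

Government cost = 104128/3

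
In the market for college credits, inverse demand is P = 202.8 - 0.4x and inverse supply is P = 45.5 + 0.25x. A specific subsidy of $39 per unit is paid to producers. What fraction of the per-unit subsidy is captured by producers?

Producer share = 5/13

Pre-subsidy: 202.8 - 0.4x = 45.5 + 0.25x gives x* = 242 and P* = 106.
With the subsidy, sellers receive Ps = Pb + 39 for each unit, where Pb is the price buyers pay.
On the curves, Pb = 202.8 - 0.4x and Ps = 45.5 + 0.25x; the wedge Ps − Pb = 39 gives 45.5 + 0.25x − (202.8 - 0.4x) = 39, so x' = 302.
Then Pb = 202.8 − 0.4·302 = 82 and Ps = 45.5 + 0.25·302 = 121.
Buyers' price falls by P* − Pb = 106 − 82 = 24; sellers' price rises by Ps − P* = 121 − 106 = 15.
So producers capture 15/39 = 5/13 of each unit of subsidy.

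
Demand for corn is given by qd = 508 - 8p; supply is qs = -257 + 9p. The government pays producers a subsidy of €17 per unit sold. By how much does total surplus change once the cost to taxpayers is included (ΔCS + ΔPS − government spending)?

Net change in total surplus = -€612

Pre-subsidy: 508 - 8p = -257 + 9p gives p* = 45, q* = 148.
With the subsidy, sellers receive ps = pb + 17 for each unit, where pb is the price buyers pay.
Supply in terms of pb becomes qs = -257 + 9(pb + 17) = -104 + 9pb. Setting this equal to demand: 508 - 8pb = -104 + 9pb, so pb = 36.
Sellers receive ps = 36 + 17 = 53; q' = 508 − 8·36 = 220.
ΔCS = ½(148 + 220)(45 − 36) = 1656; ΔPS = ½(148 + 220)(53 − 45) = 1472.
Government spending = 17 × 220 = 3740.
Net change = 1656 + 1472 − 3740 = -612. The loss equals the DWL triangle ½·17·72.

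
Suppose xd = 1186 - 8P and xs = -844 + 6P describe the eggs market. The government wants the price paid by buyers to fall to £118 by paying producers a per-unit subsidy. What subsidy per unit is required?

At a buyer price of 118, quantity demanded is 1186 − 8·118 = 242.
Sellers supply 242 only when they receive Ps with -844 + 6·Ps = 242, i.e. Ps = 181.
s = Ps − Pb = 181 − 118 = 63.

Required subsidy s = £63 per unit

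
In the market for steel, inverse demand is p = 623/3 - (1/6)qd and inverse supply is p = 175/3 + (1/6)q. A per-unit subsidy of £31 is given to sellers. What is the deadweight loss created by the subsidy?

Pre-subsidy: 623/3 - (1/6)q = 175/3 + (1/6)q gives q* = 448 and p* = 133.
With the subsidy, sellers receive ps = pb + 31 for each unit, where pb is the price buyers pay.
On the curves, pb = 623/3 - (1/6)q and ps = 175/3 + (1/6)q; the wedge ps − pb = 31 gives 175/3 + (1/6)q − (623/3 - (1/6)q) = 31, so q' = 541.
Then pb = 623/3 − (1/6)·541 = 117.5 and ps = 175/3 + (1/6)·541 = 148.5.
The subsidy expands output by 541 − 448 = 93 past the efficient level; on those units the gap between marginal cost and willingness to pay runs from 0 up to 31.
DWL = ½ × 31 × 93 = 1441.5.

Deadweight loss = £1441.5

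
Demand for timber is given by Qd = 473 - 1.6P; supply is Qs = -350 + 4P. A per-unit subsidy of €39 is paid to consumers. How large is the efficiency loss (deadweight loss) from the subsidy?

Pre-subsidy: 473 - 1.6P = -350 + 4P gives P* = 4115/28, Q* = 1665/7.
With the rebate, buyers effectively pay Pb = Ps − 39, where Ps is the price sellers receive.
Demand in terms of Ps becomes Qd = 473 − 1.6(Ps − 39) = 535.4 - 1.6Ps. Setting this equal to supply: 535.4 - 1.6Ps = -350 + 4Ps, so Ps = 4427/28.
Buyers pay Pb = 4427/28 − 39 = 3335/28; Q' = -350 + 4·(4427/28) = 1977/7.
The subsidy expands output by 1977/7 − 1665/7 = 312/7 past the efficient level; on those units the gap between marginal cost and willingness to pay runs from 0 up to 39.
DWL = ½ × 39 × 312/7 = 6084/7.

Deadweight loss = 6084/7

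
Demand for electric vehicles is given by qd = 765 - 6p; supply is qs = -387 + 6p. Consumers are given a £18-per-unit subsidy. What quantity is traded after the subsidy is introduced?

q' = 243

Pre-subsidy: 765 - 6p = -387 + 6p gives p* = 96, q* = 189.
With the rebate, buyers effectively pay pb = ps − 18, where ps is the price sellers receive.
Demand in terms of ps becomes qd = 765 − 6(ps − 18) = 873 - 6ps. Setting this equal to supply: 873 - 6ps = -387 + 6ps, so ps = 105.
Buyers pay pb = 105 − 18 = 87; q' = -387 + 6·105 = 243.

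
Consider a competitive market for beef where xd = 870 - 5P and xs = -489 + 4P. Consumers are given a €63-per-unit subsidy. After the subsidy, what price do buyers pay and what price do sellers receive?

Buyers pay €123; sellers receive €186

Pre-subsidy: 870 - 5P = -489 + 4P gives P* = 151, x* = 115.
With the rebate, buyers effectively pay Pb = Ps − 63, where Ps is the price sellers receive.
Demand in terms of Ps becomes xd = 870 − 5(Ps − 63) = 1185 - 5Ps. Setting this equal to supply: 1185 - 5Ps = -489 + 4Ps, so Ps = 186.
Buyers pay Pb = 186 − 63 = 123; x' = -489 + 4·186 = 255.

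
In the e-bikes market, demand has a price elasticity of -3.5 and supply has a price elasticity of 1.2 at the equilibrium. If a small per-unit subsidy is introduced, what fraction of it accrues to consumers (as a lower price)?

Consumer share = 12/47

For a small subsidy around the equilibrium, the benefit split depends on the relative slopes, which at a point are proportional to the elasticities.
Buyer share = εs/(εs + |εd|) = 1.2/(1.2 + 3.5) = 12/47; seller share = |εd|/(εs + |εd|) = 35/47.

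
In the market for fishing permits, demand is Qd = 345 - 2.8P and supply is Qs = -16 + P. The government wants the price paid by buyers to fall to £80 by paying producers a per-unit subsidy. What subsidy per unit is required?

At a buyer price of 80, quantity demanded is 345 − 2.8·80 = 121.
Sellers supply 121 only when they receive Ps with -16 + 1·Ps = 121, i.e. Ps = 137.
s = Ps − Pb = 137 − 80 = 57.

Required subsidy s = £57 per unit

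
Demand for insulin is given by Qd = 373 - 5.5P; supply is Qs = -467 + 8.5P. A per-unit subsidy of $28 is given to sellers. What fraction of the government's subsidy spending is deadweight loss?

Pre-subsidy: 373 - 5.5P = -467 + 8.5P gives P* = 60, Q* = 43.
With the subsidy, sellers receive Ps = Pb + 28 for each unit, where Pb is the price buyers pay.
Supply in terms of Pb becomes Qs = -467 + 8.5(Pb + 28) = -229 + 8.5Pb. Setting this equal to demand: 373 - 5.5Pb = -229 + 8.5Pb, so Pb = 43.
Sellers receive Ps = 43 + 28 = 71; Q' = 373 − 5.5·43 = 136.5.
ΔCS = ½(43 + 136.5)(60 − 43) = 1525.75; ΔPS = ½(43 + 136.5)(71 − 60) = 987.25.
Government spending = 28 × 136.5 = 3822.
DWL = ½ × 28 × (136.5 − 43) = 1309; fraction = 1309 / 3822 = 187/546.

DWL / government spending = 187/546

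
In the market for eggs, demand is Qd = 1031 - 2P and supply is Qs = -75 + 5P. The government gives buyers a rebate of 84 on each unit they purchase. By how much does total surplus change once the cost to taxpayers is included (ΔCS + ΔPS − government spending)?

Net change in total surplus = -5040

Pre-subsidy: 1031 - 2P = -75 + 5P gives P* = 158, Q* = 715.
With the rebate, buyers effectively pay Pb = Ps − 84, where Ps is the price sellers receive.
Demand in terms of Ps becomes Qd = 1031 − 2(Ps − 84) = 1199 - 2Ps. Setting this equal to supply: 1199 - 2Ps = -75 + 5Ps, so Ps = 182.
Buyers pay Pb = 182 − 84 = 98; Q' = -75 + 5·182 = 835.
ΔCS = ½(715 + 835)(158 − 98) = 46500; ΔPS = ½(715 + 835)(182 − 158) = 18600.
Government spending = 84 × 835 = 70140.
Net change = 46500 + 18600 − 70140 = -5040. The loss equals the DWL triangle ½·84·120.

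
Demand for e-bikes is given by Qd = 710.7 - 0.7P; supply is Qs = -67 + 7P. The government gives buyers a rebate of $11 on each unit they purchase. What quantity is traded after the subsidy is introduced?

Q' = 647

Pre-subsidy: 710.7 - 0.7P = -67 + 7P gives P* = 101, Q* = 640.
With the rebate, buyers effectively pay Pb = Ps − 11, where Ps is the price sellers receive.
Demand in terms of Ps becomes Qd = 710.7 − 0.7(Ps − 11) = 718.4 - 0.7Ps. Setting this equal to supply: 718.4 - 0.7Ps = -67 + 7Ps, so Ps = 102.
Buyers pay Pb = 102 − 11 = 91; Q' = -67 + 7·102 = 647.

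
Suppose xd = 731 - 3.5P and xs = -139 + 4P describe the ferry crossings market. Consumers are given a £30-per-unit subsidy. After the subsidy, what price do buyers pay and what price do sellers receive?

Pre-subsidy: 731 - 3.5P = -139 + 4P gives P* = 116, x* = 325.
With the rebate, buyers effectively pay Pb = Ps − 30, where Ps is the price sellers receive.
Demand in terms of Ps becomes xd = 731 − 3.5(Ps − 30) = 836 - 3.5Ps. Setting this equal to supply: 836 - 3.5Ps = -139 + 4Ps, so Ps = 130.
Buyers pay Pb = 130 − 30 = 100; x' = -139 + 4·130 = 381.

Buyers pay £100; sellers receive £130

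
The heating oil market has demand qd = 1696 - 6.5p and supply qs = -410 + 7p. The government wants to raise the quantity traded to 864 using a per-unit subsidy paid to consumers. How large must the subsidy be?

Required subsidy s = 54 per unit

At q = 864, invert demand for the buyer price: pb = (1696 − 864)/6.5 = 128; invert supply for the seller price: ps = (864 − (-410))/7 = 182.
The subsidy must fill the gap: s = ps − pb = 182 − 128 = 54.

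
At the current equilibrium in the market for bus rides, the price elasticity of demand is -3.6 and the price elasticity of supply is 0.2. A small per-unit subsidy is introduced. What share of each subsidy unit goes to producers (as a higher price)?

Producer share = 18/19

For a small subsidy around the equilibrium, the benefit split depends on the relative slopes, which at a point are proportional to the elasticities.
Buyer share = εs/(εs + |εd|) = 0.2/(0.2 + 3.6) = 1/19; seller share = |εd|/(εs + |εd|) = 18/19.
So producers capture 18/19 of the subsidy.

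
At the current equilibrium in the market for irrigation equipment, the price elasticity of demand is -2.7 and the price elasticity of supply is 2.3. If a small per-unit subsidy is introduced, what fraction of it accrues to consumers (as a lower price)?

For a small subsidy around the equilibrium, the benefit split depends on the relative slopes, which at a point are proportional to the elasticities.
Buyer share = εs/(εs + |εd|) = 2.3/(2.3 + 2.7) = 0.46; seller share = |εd|/(εs + |εd|) = 0.54.

Consumer share = 0.46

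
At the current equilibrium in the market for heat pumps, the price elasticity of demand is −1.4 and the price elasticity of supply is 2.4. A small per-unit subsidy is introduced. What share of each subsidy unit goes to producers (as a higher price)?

Producer share = 7/19

For a small subsidy around the equilibrium, the benefit split depends on the relative slopes, which at a point are proportional to the elasticities.
Buyer share = εs/(εs + |εd|) = 2.4/(2.4 + 1.4) = 12/19; seller share = |εd|/(εs + |εd|) = 7/19.
So producers capture 7/19 of the subsidy.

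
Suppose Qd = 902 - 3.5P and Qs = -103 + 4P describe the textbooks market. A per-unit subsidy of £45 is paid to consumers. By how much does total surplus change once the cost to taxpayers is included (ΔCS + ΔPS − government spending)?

Pre-subsidy: 902 - 3.5P = -103 + 4P gives P* = 134, Q* = 433.
With the rebate, buyers effectively pay Pb = Ps − 45, where Ps is the price sellers receive.
Demand in terms of Ps becomes Qd = 902 − 3.5(Ps − 45) = 1059.5 - 3.5Ps. Setting this equal to supply: 1059.5 - 3.5Ps = -103 + 4Ps, so Ps = 155.
Buyers pay Pb = 155 − 45 = 110; Q' = -103 + 4·155 = 517.
ΔCS = ½(433 + 517)(134 − 110) = 11400; ΔPS = ½(433 + 517)(155 − 134) = 9975.
Government spending = 45 × 517 = 23265.
Net change = 11400 + 9975 − 23265 = -1890. The loss equals the DWL triangle ½·45·84.

Net change in total surplus = -£1890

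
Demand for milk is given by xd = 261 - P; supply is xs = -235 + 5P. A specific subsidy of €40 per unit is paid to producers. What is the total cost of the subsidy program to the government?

Government cost = 25400/3

Pre-subsidy: 261 - P = -235 + 5P gives P* = 248/3, x* = 535/3.
With the subsidy, sellers receive Ps = Pb + 40 for each unit, where Pb is the price buyers pay.
Supply in terms of Pb becomes xs = -235 + 5(Pb + 40) = -35 + 5Pb. Setting this equal to demand: 261 - Pb = -35 + 5Pb, so Pb = 148/3.
Sellers receive Ps = 148/3 + 40 = 268/3; x' = 261 − 1·(148/3) = 635/3.
Government outlay = subsidy × quantity = 40 × 635/3 = 25400/3.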